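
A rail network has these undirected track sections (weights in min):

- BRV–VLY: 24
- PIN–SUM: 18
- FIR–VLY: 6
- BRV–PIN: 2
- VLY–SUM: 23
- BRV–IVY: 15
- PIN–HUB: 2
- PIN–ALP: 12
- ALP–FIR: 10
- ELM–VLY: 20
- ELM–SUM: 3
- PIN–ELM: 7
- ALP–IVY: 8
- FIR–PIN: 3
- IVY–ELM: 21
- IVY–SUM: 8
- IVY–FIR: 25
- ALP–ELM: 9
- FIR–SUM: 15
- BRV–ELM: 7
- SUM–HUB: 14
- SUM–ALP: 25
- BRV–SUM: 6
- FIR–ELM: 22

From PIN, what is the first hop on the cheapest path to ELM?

Compare a few routes:
PIN–ELM: 7 = 7
PIN–BRV–SUM–ELM: 2+6+3 = 11
PIN–BRV–ELM: 2+7 = 9
Cheapest is PIN–ELM at 7 min.
So from PIN the first move is to ELM.

ELM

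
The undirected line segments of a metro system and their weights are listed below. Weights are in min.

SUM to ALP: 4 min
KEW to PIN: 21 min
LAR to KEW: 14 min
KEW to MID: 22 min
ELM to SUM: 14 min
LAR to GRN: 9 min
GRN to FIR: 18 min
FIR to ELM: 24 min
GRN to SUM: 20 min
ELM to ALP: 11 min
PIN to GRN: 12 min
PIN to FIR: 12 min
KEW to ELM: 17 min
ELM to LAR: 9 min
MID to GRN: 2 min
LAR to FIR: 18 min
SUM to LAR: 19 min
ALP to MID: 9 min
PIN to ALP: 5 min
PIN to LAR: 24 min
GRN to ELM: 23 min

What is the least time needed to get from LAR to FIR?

18 min

Settle nodes by increasing distance from LAR:
LAR: 0
GRN: 9  (via LAR)
ELM: 9  (via LAR)
MID: 11  (via GRN)
KEW: 14  (via LAR)
FIR: 18  (via LAR)
Shortest route: LAR → FIR = 18 min.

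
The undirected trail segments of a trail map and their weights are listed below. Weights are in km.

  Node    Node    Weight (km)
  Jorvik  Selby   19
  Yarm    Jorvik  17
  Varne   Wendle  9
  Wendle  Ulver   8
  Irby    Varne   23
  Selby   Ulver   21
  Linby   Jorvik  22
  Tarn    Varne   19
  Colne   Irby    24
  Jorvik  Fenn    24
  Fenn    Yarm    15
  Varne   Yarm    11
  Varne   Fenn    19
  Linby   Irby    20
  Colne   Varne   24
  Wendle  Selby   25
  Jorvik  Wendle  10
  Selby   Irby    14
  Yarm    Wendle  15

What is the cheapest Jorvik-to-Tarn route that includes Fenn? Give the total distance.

Shortest Jorvik→Fenn: Jorvik → Fenn = 24
Shortest Fenn→Tarn: Fenn → Varne → Tarn = 38
Total via Fenn: 24 + 38 = 62 km.

62 km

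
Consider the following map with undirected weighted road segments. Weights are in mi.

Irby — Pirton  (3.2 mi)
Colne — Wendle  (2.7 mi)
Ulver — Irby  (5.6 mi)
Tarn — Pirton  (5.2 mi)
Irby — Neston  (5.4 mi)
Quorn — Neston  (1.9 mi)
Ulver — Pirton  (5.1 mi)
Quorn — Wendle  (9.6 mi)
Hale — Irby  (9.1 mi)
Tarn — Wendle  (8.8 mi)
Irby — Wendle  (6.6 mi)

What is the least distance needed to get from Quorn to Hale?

Shortest distances from Quorn:
Quorn: 0
Neston: 1.9  (via Quorn)
Irby: 7.3  (via Neston)
Wendle: 9.6  (via Quorn)
Pirton: 10.5  (via Irby)
Colne: 12.3  (via Wendle)
Ulver: 12.9  (via Irby)
Tarn: 15.7  (via Pirton)
Hale: 16.4  (via Irby)
Shortest route: Quorn → Neston → Irby → Hale = 16.4 mi.

16.4 mi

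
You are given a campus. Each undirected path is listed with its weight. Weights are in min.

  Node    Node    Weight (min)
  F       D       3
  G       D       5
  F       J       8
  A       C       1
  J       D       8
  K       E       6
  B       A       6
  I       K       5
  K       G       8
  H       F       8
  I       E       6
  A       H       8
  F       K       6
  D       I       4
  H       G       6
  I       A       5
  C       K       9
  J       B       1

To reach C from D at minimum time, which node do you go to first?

I

Enumerating some paths:
D → J → B → A → C: 8+1+6+1 = 16
D → I → A → C: 4+5+1 = 10
D → F → K → C: 3+6+9 = 18
Cheapest is D → I → A → C at 10 min.
So from D the first move is to I.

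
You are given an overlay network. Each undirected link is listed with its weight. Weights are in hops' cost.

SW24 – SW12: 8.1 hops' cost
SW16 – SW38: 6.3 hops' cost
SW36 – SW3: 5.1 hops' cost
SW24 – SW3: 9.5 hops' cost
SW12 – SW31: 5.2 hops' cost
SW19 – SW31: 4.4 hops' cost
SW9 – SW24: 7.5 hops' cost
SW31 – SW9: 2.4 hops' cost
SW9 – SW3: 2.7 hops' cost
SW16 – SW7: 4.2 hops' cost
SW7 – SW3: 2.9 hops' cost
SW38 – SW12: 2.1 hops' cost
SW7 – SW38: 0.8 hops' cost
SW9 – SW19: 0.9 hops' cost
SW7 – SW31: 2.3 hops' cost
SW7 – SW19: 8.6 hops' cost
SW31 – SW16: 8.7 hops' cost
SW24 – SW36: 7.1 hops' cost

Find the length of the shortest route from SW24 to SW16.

Compare a few routes:
SW24–SW12–SW38–SW16: 8.1+2.1+6.3 = 16.5
SW24–SW12–SW38–SW7–SW16: 8.1+2.1+0.8+4.2 = 15.2
SW24–SW9–SW31–SW7–SW16: 7.5+2.4+2.3+4.2 = 16.4
The minimum is 15.2 hops' cost via SW24–SW12–SW38–SW7–SW16.

15.2 hops' cost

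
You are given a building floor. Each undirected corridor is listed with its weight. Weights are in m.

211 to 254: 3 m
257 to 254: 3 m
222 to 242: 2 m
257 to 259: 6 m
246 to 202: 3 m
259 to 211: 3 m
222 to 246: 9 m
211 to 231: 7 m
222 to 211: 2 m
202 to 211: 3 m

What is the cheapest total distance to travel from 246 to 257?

12 m

Settle nodes by increasing distance from 246:
246: 0
202: 3  (via 246)
211: 6  (via 202)
222: 8  (via 211)
259: 9  (via 211)
254: 9  (via 211)
242: 10  (via 222)
257: 12  (via 254)
Shortest route: 246 → 202 → 211 → 254 → 257 = 12 m.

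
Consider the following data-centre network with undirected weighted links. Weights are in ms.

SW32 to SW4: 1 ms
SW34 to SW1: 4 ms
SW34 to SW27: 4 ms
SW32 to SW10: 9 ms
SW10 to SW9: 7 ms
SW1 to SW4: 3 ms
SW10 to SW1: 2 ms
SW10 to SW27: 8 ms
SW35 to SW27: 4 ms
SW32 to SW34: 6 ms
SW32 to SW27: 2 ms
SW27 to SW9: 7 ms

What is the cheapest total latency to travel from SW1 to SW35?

10 ms

Enumerating some paths:
SW1 → SW4 → SW32 → SW27 → SW35: 3+1+2+4 = 10
SW1 → SW34 → SW27 → SW35: 4+4+4 = 12
SW1 → SW10 → SW27 → SW35: 2+8+4 = 14
The minimum is 10 ms via SW1 → SW4 → SW32 → SW27 → SW35.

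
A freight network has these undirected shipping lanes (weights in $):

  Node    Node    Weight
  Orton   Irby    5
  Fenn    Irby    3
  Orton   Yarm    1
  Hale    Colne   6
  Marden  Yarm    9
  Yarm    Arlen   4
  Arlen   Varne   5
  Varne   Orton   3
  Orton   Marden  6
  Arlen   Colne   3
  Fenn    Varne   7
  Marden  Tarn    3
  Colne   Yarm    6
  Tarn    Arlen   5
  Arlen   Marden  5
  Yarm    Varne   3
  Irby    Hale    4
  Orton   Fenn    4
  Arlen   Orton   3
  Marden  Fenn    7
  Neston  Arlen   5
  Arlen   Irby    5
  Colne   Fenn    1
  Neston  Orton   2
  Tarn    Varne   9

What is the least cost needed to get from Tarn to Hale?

$14

Candidate routes:
Tarn - Arlen - Colne - Hale: 5+3+6 = 14
Tarn - Arlen - Colne - Fenn - Irby - Hale: 5+3+1+3+4 = 16
The minimum is $14 via Tarn - Arlen - Colne - Hale.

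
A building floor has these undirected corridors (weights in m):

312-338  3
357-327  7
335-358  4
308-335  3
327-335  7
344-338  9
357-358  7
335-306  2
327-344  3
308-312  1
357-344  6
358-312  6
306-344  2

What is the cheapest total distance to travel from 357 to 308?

Settle nodes by increasing distance from 357:
357: 0
344: 6  (via 357)
358: 7  (via 357)
327: 7  (via 357)
306: 8  (via 344)
335: 10  (via 306)
308: 13  (via 335)
Shortest route: 357–344–306–335–308 = 13 m.

13 m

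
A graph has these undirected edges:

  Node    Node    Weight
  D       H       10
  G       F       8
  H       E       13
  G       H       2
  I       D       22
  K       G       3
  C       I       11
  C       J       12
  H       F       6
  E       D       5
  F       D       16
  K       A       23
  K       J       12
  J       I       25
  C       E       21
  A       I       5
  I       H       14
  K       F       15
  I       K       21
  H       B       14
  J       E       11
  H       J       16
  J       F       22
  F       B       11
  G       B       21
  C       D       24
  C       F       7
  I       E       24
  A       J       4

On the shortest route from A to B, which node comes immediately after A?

Enumerating some paths:
A - J - C - F - B: 4+12+7+11 = 34
A - I - H - B: 5+14+14 = 33
Cheapest is A - I - H - B at 33.
So from A the first move is to I.

I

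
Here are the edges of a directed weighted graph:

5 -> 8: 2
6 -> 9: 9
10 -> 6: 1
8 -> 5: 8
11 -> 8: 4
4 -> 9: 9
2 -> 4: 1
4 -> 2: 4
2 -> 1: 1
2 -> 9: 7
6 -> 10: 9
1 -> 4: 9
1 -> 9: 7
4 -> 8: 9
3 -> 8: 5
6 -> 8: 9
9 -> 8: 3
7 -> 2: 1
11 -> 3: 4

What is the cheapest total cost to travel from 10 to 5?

18

Running Dijkstra from 10:
10: 0
6: 1  (via 10)
8: 10  (via 6)
9: 10  (via 6)
5: 18  (via 8)
Shortest route: 10 → 6 → 8 → 5 = 18.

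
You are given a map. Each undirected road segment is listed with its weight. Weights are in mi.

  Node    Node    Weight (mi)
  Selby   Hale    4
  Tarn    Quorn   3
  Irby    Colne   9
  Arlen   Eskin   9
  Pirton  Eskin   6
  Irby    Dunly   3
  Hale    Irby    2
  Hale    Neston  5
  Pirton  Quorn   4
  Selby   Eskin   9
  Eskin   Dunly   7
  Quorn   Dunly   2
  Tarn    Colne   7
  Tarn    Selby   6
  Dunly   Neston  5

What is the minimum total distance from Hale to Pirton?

11 mi

Candidate routes:
Hale - Irby - Dunly - Quorn - Pirton: 2+3+2+4 = 11
Hale - Neston - Dunly - Quorn - Pirton: 5+5+2+4 = 16
Hale - Irby - Dunly - Eskin - Pirton: 2+3+7+6 = 18
Hale - Selby - Tarn - Quorn - Pirton: 4+6+3+4 = 17
The minimum is 11 mi via Hale - Irby - Dunly - Quorn - Pirton.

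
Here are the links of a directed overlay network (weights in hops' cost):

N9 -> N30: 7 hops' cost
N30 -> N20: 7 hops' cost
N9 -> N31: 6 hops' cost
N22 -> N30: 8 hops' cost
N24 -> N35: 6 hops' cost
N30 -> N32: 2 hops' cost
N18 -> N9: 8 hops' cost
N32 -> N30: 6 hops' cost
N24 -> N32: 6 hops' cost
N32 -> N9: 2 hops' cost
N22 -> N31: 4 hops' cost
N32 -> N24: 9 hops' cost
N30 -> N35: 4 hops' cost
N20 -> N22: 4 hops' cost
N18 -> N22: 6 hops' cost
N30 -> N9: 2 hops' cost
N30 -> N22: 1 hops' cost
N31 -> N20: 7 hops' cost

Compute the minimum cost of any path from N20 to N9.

Enumerating some paths:
N20 → N22 → N30 → N32 → N9: 4+8+2+2 = 16
N20 → N22 → N30 → N9: 4+8+2 = 14
Cheapest is N20 → N22 → N30 → N9 at 14 hops' cost.

14 hops' cost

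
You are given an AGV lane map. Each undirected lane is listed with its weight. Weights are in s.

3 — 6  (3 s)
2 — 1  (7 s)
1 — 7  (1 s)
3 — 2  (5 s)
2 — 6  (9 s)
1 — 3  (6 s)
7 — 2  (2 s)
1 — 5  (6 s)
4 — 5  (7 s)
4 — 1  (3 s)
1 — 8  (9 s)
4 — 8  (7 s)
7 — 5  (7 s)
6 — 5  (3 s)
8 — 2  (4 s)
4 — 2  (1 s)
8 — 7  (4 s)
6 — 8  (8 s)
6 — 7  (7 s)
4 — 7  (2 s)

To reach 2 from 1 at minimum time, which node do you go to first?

Enumerating some paths:
1 → 7 → 2: 1+2 = 3
1 → 7 → 4 → 2: 1+2+1 = 4
1 → 4 → 2: 3+1 = 4
The minimum is 3 s via 1 → 7 → 2.
So from 1 the first move is to 7.

7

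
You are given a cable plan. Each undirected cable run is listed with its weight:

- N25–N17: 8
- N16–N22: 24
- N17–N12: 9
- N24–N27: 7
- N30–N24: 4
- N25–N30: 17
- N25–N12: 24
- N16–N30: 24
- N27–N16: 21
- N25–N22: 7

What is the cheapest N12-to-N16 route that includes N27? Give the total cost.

Best N12 to N27: N12–N17–N25–N30–N24–N27 costing 45
Shortest N27→N16: N27–N16 = 21
Total via N27: 45 + 21 = 66.

66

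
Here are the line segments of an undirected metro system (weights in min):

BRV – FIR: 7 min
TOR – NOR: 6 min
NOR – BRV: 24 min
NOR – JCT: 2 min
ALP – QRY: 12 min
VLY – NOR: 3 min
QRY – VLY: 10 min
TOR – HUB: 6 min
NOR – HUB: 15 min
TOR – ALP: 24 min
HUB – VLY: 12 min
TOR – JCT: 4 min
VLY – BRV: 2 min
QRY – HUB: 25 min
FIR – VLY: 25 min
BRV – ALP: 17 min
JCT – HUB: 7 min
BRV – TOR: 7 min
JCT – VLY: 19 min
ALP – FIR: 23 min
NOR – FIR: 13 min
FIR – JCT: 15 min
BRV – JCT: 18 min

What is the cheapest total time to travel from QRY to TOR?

19 min

Candidate routes:
QRY - VLY - HUB - TOR: 10+12+6 = 28
QRY - VLY - NOR - JCT - HUB - TOR: 10+3+2+7+6 = 28
QRY - VLY - BRV - TOR: 10+2+7 = 19
The minimum is 19 min via QRY - VLY - BRV - TOR.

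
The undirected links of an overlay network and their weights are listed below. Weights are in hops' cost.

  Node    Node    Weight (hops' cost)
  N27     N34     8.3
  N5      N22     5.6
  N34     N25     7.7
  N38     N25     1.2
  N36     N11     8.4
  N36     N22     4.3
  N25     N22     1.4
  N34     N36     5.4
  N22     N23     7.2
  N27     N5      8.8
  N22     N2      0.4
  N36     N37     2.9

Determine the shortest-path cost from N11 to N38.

Compare a few routes:
N11 - N36 - N34 - N25 - N38: 8.4+5.4+7.7+1.2 = 22.7
N11 - N36 - N22 - N25 - N38: 8.4+4.3+1.4+1.2 = 15.3
The minimum is 15.3 hops' cost via N11 - N36 - N22 - N25 - N38.

15.3 hops' cost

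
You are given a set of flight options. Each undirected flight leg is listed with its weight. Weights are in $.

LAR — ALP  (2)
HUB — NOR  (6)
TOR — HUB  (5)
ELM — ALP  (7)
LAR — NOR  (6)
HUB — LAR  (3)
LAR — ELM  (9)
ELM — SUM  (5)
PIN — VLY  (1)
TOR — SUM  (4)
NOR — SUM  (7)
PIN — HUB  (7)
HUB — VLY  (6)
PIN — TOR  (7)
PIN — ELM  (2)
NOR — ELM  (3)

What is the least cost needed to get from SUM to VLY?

$8

Enumerating some paths:
SUM → NOR → ELM → PIN → VLY: 7+3+2+1 = 13
SUM → ELM → PIN → VLY: 5+2+1 = 8
SUM → TOR → PIN → VLY: 4+7+1 = 12
Cheapest is SUM → ELM → PIN → VLY at $8.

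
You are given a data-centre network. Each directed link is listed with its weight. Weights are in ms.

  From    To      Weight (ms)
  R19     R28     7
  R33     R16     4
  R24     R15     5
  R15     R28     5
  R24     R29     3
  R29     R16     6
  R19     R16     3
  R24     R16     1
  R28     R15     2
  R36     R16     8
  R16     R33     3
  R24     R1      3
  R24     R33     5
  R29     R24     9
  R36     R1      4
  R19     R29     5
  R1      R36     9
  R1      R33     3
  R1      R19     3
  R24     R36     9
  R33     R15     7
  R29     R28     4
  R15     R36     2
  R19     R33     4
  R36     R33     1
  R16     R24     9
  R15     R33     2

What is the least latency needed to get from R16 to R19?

Enumerating some paths:
R16 - R24 - R1 - R19: 9+3+3 = 15
R16 - R33 - R15 - R36 - R1 - R19: 3+7+2+4+3 = 19
Cheapest is R16 - R24 - R1 - R19 at 15 ms.

15 ms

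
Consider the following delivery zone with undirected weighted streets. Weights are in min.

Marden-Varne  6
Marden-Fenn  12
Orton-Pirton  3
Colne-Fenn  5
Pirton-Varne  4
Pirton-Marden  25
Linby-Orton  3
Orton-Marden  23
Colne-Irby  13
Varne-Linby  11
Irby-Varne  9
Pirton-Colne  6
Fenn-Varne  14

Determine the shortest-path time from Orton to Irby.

Settle nodes by increasing distance from Orton:
Orton: 0
Linby: 3  (via Orton)
Pirton: 3  (via Orton)
Varne: 7  (via Pirton)
Colne: 9  (via Pirton)
Marden: 13  (via Varne)
Fenn: 14  (via Colne)
Irby: 16  (via Varne)
Shortest route: Orton–Pirton–Varne–Irby = 16 min.

16 min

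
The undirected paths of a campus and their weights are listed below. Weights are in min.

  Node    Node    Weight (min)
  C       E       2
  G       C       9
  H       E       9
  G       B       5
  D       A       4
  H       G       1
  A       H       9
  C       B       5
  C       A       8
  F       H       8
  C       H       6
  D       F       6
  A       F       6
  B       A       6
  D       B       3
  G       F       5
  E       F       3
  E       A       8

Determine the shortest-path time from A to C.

8 min

Running Dijkstra from A:
A: 0
D: 4  (via A)
B: 6  (via A)
F: 6  (via A)
C: 8  (via A)
Shortest route: A–C = 8 min.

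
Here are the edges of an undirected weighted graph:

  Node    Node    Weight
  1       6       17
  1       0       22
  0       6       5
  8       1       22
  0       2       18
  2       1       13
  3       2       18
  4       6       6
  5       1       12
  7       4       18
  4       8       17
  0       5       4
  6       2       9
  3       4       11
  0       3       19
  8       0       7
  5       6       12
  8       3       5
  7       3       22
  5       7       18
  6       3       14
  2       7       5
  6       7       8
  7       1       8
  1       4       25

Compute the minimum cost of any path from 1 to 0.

Running Dijkstra from 1:
1: 0
7: 8  (via 1)
5: 12  (via 1)
2: 13  (via 1)
0: 16  (via 5)
Shortest route: 1 → 5 → 0 = 16.

16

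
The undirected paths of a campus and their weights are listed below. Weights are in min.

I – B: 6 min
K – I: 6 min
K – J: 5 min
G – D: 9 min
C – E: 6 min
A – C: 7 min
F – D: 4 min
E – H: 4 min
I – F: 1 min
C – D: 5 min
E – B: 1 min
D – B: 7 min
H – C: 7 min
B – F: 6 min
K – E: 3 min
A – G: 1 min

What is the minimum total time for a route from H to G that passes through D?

Shortest H→D: H → E → B → D = 12
Shortest D→G: D → G = 9
Total via D: 12 + 9 = 21 min.

21 min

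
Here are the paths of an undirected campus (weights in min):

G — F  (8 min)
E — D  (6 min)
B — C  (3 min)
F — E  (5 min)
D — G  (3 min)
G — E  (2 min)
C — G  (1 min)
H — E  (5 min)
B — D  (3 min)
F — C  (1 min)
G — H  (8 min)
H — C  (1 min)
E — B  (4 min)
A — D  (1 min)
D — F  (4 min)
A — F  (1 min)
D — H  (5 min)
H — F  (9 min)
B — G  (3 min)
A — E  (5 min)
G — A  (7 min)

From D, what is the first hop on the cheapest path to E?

Enumerating some paths:
D - E: 6 = 6
D - G - E: 3+2 = 5
The minimum is 5 min via D - G - E.
So from D the first move is to G.

G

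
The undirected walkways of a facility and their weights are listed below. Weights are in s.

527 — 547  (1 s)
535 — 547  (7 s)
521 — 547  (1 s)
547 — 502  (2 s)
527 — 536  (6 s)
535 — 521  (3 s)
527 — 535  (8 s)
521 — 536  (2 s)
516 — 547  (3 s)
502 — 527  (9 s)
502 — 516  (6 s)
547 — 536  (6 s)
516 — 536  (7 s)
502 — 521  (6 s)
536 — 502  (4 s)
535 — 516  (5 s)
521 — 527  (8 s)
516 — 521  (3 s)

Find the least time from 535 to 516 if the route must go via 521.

6 s

Shortest 535→521: 535–521 = 3
Best 521 to 516: 521–516 costing 3
Total via 521: 3 + 3 = 6 s.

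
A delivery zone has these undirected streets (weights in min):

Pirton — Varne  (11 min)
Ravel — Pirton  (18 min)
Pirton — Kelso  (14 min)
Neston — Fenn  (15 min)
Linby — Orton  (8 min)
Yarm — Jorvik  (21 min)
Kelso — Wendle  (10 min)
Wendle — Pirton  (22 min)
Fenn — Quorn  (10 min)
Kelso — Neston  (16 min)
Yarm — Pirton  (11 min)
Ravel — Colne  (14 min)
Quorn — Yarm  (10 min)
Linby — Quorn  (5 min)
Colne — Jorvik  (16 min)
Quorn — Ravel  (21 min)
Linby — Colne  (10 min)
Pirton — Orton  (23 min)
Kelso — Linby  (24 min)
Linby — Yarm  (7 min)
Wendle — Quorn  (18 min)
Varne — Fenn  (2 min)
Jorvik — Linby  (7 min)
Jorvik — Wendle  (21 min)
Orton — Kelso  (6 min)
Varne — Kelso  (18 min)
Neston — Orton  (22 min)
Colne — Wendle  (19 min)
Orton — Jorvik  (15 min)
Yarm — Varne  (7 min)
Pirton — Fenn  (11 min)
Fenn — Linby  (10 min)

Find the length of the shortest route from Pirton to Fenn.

Shortest distances from Pirton:
Pirton: 0
Yarm: 11  (via Pirton)
Varne: 11  (via Pirton)
Fenn: 11  (via Pirton)
Shortest route: Pirton–Fenn = 11 min.

11 min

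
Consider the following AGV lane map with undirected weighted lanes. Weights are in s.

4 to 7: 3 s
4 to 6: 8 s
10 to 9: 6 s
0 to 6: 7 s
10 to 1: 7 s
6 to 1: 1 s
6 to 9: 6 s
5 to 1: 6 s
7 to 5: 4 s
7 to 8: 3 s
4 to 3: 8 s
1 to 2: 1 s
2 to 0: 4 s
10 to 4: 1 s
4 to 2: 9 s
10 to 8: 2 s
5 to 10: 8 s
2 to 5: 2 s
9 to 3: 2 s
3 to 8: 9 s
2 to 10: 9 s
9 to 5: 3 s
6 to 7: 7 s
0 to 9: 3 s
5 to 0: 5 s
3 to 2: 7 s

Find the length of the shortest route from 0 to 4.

Settle nodes by increasing distance from 0:
0: 0
9: 3  (via 0)
2: 4  (via 0)
1: 5  (via 2)
3: 5  (via 9)
5: 5  (via 0)
6: 6  (via 1)
7: 9  (via 5)
10: 9  (via 9)
4: 10  (via 10)
Shortest route: 0–9–10–4 = 10 s.

10 s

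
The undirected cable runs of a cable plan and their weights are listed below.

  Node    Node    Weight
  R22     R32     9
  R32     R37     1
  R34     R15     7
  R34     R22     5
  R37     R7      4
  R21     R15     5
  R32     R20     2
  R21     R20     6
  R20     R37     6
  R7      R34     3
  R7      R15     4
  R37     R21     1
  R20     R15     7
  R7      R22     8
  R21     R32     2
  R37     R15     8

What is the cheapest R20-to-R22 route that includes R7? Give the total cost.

Best R20 to R7: R20 → R32 → R37 → R7 costing 7
Best R7 to R22: R7 → R22 costing 8
Total via R7: 7 + 8 = 15.

15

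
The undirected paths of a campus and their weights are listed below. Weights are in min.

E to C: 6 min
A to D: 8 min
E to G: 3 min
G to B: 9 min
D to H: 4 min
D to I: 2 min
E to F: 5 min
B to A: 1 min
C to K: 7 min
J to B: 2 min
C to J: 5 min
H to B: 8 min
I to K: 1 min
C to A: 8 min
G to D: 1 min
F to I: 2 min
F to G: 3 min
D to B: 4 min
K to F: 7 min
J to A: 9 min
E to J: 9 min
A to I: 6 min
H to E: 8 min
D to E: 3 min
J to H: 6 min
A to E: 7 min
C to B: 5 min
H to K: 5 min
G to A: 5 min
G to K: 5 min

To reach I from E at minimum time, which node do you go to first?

D

Candidate routes:
E - G - D - I: 3+1+2 = 6
E - D - I: 3+2 = 5
The minimum is 5 min via E - D - I.
So from E the first move is to D.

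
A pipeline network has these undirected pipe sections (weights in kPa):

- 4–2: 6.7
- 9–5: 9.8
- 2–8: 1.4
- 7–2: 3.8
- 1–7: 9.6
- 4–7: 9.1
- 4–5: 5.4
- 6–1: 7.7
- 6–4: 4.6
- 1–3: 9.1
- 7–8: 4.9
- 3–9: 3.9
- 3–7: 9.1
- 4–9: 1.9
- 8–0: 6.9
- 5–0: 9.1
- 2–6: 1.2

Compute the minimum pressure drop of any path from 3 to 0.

19.9 kPa

Compare a few routes:
3–9–4–6–2–8–0: 3.9+1.9+4.6+1.2+1.4+6.9 = 19.9
3–9–4–2–8–0: 3.9+1.9+6.7+1.4+6.9 = 20.8
3–7–8–0: 9.1+4.9+6.9 = 20.9
3–9–4–5–0: 3.9+1.9+5.4+9.1 = 20.3
The minimum is 19.9 kPa via 3–9–4–6–2–8–0.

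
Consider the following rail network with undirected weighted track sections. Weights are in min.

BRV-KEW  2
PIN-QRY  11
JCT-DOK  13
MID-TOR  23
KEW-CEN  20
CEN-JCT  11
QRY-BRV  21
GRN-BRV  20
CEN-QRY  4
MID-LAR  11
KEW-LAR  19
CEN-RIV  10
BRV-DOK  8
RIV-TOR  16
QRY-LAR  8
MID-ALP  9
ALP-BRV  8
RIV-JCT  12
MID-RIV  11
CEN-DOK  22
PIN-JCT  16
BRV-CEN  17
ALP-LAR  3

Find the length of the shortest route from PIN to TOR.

41 min

Shortest distances from PIN:
PIN: 0
QRY: 11  (via PIN)
CEN: 15  (via QRY)
JCT: 16  (via PIN)
LAR: 19  (via QRY)
ALP: 22  (via LAR)
RIV: 25  (via CEN)
DOK: 29  (via JCT)
MID: 30  (via LAR)
BRV: 30  (via ALP)
KEW: 32  (via BRV)
TOR: 41  (via RIV)
Shortest route: PIN–QRY–CEN–RIV–TOR = 41 min.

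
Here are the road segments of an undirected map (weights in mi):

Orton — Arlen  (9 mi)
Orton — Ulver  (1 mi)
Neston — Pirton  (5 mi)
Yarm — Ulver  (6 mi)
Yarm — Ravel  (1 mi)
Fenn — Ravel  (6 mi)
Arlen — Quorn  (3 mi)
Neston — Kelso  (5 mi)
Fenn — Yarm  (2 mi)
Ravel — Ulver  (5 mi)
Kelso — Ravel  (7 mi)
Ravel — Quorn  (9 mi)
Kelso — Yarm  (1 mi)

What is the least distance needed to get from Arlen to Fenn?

Enumerating some paths:
Arlen - Quorn - Ravel - Yarm - Fenn: 3+9+1+2 = 15
Arlen - Quorn - Ravel - Fenn: 3+9+6 = 18
The minimum is 15 mi via Arlen - Quorn - Ravel - Yarm - Fenn.

15 mi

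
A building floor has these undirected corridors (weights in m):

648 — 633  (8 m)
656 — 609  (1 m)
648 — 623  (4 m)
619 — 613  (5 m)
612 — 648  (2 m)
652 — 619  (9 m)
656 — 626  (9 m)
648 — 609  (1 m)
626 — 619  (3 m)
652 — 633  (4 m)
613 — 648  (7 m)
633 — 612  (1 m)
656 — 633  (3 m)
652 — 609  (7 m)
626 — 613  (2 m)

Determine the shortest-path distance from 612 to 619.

Candidate routes:
612 → 633 → 656 → 609 → 648 → 613 → 626 → 619: 1+3+1+1+7+2+3 = 18
612 → 633 → 656 → 626 → 619: 1+3+9+3 = 16
612 → 633 → 652 → 619: 1+4+9 = 14
612 → 648 → 609 → 656 → 626 → 619: 2+1+1+9+3 = 16
Cheapest is 612 → 633 → 652 → 619 at 14 m.

14 m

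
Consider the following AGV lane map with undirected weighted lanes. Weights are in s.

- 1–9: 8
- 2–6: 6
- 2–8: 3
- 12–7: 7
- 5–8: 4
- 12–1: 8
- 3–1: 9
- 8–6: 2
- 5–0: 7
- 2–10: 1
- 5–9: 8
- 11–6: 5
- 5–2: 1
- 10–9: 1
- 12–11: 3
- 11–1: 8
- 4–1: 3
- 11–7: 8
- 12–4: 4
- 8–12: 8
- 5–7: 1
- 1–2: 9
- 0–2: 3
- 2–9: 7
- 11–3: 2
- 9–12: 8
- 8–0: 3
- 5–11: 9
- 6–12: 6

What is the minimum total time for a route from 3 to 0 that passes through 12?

Best 3 to 12: 3 → 11 → 12 costing 5
Best 12 to 0: 12 → 8 → 0 costing 11
Total via 12: 5 + 11 = 16 s.

16 s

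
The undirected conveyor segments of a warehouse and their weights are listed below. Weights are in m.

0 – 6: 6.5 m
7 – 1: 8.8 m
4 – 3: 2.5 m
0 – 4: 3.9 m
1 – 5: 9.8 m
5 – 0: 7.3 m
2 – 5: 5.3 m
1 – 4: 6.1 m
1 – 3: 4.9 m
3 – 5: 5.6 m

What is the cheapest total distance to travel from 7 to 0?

Shortest distances from 7:
7: 0
1: 8.8  (via 7)
3: 13.7  (via 1)
4: 14.9  (via 1)
5: 18.6  (via 1)
0: 18.8  (via 4)
Shortest route: 7–1–4–0 = 18.8 m.

18.8 m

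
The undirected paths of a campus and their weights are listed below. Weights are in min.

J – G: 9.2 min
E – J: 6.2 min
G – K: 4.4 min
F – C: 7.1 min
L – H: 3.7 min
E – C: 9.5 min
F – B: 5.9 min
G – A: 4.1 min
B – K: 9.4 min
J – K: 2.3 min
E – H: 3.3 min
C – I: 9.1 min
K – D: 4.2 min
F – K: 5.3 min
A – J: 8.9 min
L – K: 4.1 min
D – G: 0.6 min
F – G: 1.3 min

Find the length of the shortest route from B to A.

Shortest distances from B:
B: 0
F: 5.9  (via B)
G: 7.2  (via F)
D: 7.8  (via G)
K: 9.4  (via B)
A: 11.3  (via G)
Shortest route: B → F → G → A = 11.3 min.

11.3 min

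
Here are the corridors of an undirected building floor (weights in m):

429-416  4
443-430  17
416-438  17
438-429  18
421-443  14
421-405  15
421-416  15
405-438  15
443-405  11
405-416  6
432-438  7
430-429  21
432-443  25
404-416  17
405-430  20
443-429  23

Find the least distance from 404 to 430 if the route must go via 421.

Best 404 to 421: 404 → 416 → 421 costing 32
Best 421 to 430: 421 → 443 → 430 costing 31
Total via 421: 32 + 31 = 63 m.

63 m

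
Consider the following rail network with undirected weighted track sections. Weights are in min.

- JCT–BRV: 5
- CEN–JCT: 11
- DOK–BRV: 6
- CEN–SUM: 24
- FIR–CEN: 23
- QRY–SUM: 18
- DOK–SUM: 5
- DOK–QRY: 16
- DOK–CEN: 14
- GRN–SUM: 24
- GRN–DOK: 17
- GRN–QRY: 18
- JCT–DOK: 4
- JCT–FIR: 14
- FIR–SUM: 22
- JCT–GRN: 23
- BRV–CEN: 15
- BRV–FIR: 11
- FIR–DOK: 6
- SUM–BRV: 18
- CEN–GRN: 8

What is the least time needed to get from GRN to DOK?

17 min

Enumerating some paths:
GRN → DOK: 17 = 17
GRN → CEN → DOK: 8+14 = 22
The minimum is 17 min via GRN → DOK.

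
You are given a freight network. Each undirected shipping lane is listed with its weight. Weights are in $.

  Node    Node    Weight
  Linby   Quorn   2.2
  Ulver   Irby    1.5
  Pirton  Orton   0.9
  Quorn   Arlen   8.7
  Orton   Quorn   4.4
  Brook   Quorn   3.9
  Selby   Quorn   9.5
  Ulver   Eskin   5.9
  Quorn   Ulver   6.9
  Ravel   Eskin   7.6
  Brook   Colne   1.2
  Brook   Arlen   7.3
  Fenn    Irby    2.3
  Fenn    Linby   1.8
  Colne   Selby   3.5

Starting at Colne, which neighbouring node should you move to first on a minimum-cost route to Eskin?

Compare a few routes:
Colne–Brook–Quorn–Linby–Fenn–Irby–Ulver–Eskin: 1.2+3.9+2.2+1.8+2.3+1.5+5.9 = 18.8
Colne–Brook–Quorn–Ulver–Eskin: 1.2+3.9+6.9+5.9 = 17.9
Cheapest is Colne–Brook–Quorn–Ulver–Eskin at $17.9.
So from Colne the first move is to Brook.

Brook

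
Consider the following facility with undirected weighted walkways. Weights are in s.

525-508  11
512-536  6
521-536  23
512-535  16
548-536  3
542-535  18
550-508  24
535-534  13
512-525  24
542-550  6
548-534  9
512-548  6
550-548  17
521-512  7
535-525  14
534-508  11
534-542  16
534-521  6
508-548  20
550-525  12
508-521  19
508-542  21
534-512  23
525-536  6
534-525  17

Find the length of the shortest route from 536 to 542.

24 s

Shortest distances from 536:
536: 0
548: 3  (via 536)
512: 6  (via 536)
525: 6  (via 536)
534: 12  (via 548)
521: 13  (via 512)
508: 17  (via 525)
550: 18  (via 525)
535: 20  (via 525)
542: 24  (via 550)
Shortest route: 536 → 525 → 550 → 542 = 24 s.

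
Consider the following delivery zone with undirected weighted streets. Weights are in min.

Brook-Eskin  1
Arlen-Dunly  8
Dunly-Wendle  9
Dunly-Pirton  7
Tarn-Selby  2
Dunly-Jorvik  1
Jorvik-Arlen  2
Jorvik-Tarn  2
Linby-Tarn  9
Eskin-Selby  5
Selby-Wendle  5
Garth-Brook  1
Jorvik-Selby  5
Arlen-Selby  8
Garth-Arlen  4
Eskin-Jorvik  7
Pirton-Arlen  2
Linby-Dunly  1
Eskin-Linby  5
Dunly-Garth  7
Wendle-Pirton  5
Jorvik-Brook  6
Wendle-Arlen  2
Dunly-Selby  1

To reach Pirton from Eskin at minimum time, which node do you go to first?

Candidate routes:
Eskin → Brook → Jorvik → Arlen → Pirton: 1+6+2+2 = 11
Eskin → Selby → Dunly → Jorvik → Arlen → Pirton: 5+1+1+2+2 = 11
Eskin → Brook → Garth → Arlen → Pirton: 1+1+4+2 = 8
Cheapest is Eskin → Brook → Garth → Arlen → Pirton at 8 min.
So from Eskin the first move is to Brook.

Brook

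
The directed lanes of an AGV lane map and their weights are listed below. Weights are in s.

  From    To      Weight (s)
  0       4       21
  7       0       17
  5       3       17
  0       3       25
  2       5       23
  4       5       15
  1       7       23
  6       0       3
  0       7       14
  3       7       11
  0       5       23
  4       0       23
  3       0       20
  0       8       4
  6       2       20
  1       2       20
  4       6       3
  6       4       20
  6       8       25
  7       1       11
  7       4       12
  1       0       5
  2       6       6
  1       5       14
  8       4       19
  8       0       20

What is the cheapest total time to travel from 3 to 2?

42 s

Settle nodes by increasing distance from 3:
3: 0
7: 11  (via 3)
0: 20  (via 3)
1: 22  (via 7)
4: 23  (via 7)
8: 24  (via 0)
6: 26  (via 4)
5: 36  (via 1)
2: 42  (via 1)
Shortest route: 3 → 7 → 1 → 2 = 42 s.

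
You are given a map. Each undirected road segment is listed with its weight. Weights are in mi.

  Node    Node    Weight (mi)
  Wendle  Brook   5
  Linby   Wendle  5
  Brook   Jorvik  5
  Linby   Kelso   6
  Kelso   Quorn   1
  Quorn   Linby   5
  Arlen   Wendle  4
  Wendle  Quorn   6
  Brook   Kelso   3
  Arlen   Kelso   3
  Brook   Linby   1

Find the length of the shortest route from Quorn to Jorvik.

9 mi

Shortest distances from Quorn:
Quorn: 0
Kelso: 1  (via Quorn)
Brook: 4  (via Kelso)
Arlen: 4  (via Kelso)
Linby: 5  (via Quorn)
Wendle: 6  (via Quorn)
Jorvik: 9  (via Brook)
Shortest route: Quorn → Kelso → Brook → Jorvik = 9 mi.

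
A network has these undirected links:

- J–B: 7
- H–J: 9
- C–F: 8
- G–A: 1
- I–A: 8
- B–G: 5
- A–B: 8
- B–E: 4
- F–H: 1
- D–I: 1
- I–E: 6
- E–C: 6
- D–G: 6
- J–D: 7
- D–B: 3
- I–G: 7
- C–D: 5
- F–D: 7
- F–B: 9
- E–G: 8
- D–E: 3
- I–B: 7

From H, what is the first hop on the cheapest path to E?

F

Candidate routes:
H → F → C → E: 1+8+6 = 15
H → F → D → E: 1+7+3 = 11
H → F → B → E: 1+9+4 = 14
The minimum is 11 via H → F → D → E.
So from H the first move is to F.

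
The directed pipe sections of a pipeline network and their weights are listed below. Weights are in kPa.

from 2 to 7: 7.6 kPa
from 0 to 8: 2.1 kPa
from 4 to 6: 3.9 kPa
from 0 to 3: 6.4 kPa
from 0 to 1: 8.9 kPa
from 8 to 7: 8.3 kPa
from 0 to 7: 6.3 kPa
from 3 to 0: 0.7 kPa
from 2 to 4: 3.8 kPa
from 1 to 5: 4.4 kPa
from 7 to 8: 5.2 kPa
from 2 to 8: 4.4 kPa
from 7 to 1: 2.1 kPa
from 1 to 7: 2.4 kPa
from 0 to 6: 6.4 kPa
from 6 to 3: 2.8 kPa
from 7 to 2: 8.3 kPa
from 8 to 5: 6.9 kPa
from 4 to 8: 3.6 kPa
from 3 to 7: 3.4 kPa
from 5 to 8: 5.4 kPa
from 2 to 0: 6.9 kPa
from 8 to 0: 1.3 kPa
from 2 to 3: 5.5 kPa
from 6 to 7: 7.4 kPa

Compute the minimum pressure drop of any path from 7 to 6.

12.9 kPa

Enumerating some paths:
7 - 2 - 4 - 6: 8.3+3.8+3.9 = 16
7 - 8 - 0 - 6: 5.2+1.3+6.4 = 12.9
The minimum is 12.9 kPa via 7 - 8 - 0 - 6.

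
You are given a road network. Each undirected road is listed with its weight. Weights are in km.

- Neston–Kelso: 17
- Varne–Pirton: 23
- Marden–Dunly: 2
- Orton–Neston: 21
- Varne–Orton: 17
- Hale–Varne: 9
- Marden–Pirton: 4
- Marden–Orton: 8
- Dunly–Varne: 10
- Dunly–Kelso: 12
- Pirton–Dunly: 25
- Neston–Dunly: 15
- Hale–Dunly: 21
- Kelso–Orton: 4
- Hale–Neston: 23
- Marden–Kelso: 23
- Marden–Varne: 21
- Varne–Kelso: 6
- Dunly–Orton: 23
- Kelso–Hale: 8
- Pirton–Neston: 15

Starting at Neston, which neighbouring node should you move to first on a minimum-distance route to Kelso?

Candidate routes:
Neston → Kelso: 17 = 17
Neston → Orton → Kelso: 21+4 = 25
Cheapest is Neston → Kelso at 17 km.
So from Neston the first move is to Kelso.

Kelso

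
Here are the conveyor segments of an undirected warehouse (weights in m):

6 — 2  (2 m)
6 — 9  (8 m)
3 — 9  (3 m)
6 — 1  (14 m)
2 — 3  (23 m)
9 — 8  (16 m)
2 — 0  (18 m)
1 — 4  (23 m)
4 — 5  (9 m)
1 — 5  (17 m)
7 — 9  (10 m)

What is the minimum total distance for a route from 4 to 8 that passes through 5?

Best 4 to 5: 4 → 5 costing 9
Shortest 5→8: 5 → 1 → 6 → 9 → 8 = 55
Total via 5: 9 + 55 = 64 m.

64 m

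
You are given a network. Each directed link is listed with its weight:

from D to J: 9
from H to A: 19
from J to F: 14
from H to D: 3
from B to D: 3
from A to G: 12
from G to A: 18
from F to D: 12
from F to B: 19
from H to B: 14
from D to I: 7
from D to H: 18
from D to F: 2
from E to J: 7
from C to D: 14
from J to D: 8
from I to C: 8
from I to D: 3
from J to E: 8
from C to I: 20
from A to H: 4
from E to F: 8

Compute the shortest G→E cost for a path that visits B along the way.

Shortest G→B: G–A–H–B = 36
Best B to E: B–D–J–E costing 20
Total via B: 36 + 20 = 56.

56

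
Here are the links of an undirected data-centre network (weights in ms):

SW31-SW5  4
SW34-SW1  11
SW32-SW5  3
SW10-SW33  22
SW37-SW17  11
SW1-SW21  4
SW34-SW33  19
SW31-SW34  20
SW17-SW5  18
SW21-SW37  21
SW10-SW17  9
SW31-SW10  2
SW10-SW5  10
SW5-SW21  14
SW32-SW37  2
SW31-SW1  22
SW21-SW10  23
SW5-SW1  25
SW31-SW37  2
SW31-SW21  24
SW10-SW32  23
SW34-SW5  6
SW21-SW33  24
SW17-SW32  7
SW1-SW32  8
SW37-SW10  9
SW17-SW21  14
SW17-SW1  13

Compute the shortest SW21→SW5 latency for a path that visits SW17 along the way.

Best SW21 to SW17: SW21 → SW17 costing 14
Shortest SW17→SW5: SW17 → SW32 → SW5 = 10
Total via SW17: 14 + 10 = 24 ms.

24 ms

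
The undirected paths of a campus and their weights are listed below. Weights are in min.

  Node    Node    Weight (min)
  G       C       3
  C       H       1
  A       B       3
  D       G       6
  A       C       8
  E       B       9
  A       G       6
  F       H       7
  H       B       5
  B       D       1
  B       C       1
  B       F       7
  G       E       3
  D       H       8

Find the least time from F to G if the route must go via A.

Shortest F→A: F–B–A = 10
Shortest A→G: A–G = 6
Total via A: 10 + 6 = 16 min.

16 min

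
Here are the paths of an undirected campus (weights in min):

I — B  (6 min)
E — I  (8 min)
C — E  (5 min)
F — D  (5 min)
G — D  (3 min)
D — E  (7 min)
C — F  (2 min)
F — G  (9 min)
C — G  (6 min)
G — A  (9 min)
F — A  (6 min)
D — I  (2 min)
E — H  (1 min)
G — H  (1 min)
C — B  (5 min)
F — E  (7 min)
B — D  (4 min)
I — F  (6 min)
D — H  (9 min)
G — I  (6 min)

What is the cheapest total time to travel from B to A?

Enumerating some paths:
B - D - F - A: 4+5+6 = 15
B - C - F - A: 5+2+6 = 13
Cheapest is B - C - F - A at 13 min.

13 min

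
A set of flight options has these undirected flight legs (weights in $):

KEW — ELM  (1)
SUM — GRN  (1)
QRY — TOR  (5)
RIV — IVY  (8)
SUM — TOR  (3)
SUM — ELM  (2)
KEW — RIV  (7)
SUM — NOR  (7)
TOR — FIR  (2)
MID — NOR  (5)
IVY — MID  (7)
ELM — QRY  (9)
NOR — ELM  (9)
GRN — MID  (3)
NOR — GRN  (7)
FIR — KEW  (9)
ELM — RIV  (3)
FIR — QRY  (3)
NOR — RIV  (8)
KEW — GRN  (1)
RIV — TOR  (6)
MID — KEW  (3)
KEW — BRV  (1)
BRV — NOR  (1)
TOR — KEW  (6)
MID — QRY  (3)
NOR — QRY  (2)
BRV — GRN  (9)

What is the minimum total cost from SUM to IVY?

Settle nodes by increasing distance from SUM:
SUM: 0
GRN: 1  (via SUM)
KEW: 2  (via GRN)
ELM: 2  (via SUM)
BRV: 3  (via KEW)
TOR: 3  (via SUM)
NOR: 4  (via BRV)
MID: 4  (via GRN)
FIR: 5  (via TOR)
RIV: 5  (via ELM)
QRY: 6  (via NOR)
IVY: 11  (via MID)
Shortest route: SUM–GRN–MID–IVY = $11.

$11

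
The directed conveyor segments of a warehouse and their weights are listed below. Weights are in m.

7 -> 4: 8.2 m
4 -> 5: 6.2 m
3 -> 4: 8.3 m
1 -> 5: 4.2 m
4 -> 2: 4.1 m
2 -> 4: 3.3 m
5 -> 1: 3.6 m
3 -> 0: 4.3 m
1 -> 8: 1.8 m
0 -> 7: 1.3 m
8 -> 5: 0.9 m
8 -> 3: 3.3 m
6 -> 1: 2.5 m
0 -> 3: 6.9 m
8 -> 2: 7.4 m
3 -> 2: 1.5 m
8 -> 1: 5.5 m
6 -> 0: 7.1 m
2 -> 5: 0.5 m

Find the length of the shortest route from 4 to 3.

13.3 m

Settle nodes by increasing distance from 4:
4: 0
2: 4.1  (via 4)
5: 4.6  (via 2)
1: 8.2  (via 5)
8: 10  (via 1)
3: 13.3  (via 8)
Shortest route: 4 → 2 → 5 → 1 → 8 → 3 = 13.3 m.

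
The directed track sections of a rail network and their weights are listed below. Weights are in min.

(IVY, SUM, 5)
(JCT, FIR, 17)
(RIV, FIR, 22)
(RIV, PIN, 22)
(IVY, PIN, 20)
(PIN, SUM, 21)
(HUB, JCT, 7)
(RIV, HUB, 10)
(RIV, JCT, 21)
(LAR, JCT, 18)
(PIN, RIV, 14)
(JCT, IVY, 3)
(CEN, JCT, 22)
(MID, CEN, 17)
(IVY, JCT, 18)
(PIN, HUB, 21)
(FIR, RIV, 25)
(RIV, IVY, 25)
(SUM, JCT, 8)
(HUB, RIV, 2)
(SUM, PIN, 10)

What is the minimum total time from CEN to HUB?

61 min

Settle nodes by increasing distance from CEN:
CEN: 0
JCT: 22  (via CEN)
IVY: 25  (via JCT)
SUM: 30  (via IVY)
FIR: 39  (via JCT)
PIN: 40  (via SUM)
RIV: 54  (via PIN)
HUB: 61  (via PIN)
Shortest route: CEN → JCT → IVY → SUM → PIN → HUB = 61 min.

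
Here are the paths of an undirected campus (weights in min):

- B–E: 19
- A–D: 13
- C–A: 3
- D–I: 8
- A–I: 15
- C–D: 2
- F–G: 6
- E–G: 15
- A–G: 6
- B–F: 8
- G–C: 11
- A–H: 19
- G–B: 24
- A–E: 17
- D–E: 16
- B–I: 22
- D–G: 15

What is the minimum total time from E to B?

Shortest distances from E:
E: 0
G: 15  (via E)
D: 16  (via E)
A: 17  (via E)
C: 18  (via D)
B: 19  (via E)
Shortest route: E → B = 19 min.

19 min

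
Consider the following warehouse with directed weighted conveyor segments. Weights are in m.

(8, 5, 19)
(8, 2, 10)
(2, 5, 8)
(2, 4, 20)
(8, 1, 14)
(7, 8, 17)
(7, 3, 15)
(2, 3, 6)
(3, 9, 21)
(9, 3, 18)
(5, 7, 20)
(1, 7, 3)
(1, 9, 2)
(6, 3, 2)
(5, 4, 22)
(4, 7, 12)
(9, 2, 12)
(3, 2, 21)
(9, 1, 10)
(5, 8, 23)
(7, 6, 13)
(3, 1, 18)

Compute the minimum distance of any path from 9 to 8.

Settle nodes by increasing distance from 9:
9: 0
1: 10  (via 9)
2: 12  (via 9)
7: 13  (via 1)
3: 18  (via 9)
5: 20  (via 2)
6: 26  (via 7)
8: 30  (via 7)
Shortest route: 9–1–7–8 = 30 m.

30 m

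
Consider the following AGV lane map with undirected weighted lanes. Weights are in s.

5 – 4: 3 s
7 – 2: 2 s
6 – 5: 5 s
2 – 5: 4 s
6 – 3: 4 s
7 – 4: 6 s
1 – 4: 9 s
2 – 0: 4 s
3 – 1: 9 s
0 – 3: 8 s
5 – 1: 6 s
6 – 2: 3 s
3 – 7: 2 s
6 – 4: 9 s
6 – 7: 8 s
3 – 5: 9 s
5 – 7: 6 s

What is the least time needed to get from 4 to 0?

11 s

Candidate routes:
4–5–7–2–0: 3+6+2+4 = 15
4–5–2–0: 3+4+4 = 11
4–5–6–2–0: 3+5+3+4 = 15
4–7–2–0: 6+2+4 = 12
Cheapest is 4–5–2–0 at 11 s.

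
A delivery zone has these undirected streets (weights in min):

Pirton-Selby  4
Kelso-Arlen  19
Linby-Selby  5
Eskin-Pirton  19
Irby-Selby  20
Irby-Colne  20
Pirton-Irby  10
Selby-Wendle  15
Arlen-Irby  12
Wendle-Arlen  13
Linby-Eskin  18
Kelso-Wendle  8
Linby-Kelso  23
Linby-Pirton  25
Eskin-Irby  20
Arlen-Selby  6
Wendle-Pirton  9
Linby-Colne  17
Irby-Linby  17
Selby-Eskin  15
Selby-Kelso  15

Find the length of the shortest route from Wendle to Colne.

35 min

Candidate routes:
Wendle - Pirton - Irby - Colne: 9+10+20 = 39
Wendle - Selby - Linby - Colne: 15+5+17 = 37
Wendle - Pirton - Selby - Linby - Colne: 9+4+5+17 = 35
Cheapest is Wendle - Pirton - Selby - Linby - Colne at 35 min.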